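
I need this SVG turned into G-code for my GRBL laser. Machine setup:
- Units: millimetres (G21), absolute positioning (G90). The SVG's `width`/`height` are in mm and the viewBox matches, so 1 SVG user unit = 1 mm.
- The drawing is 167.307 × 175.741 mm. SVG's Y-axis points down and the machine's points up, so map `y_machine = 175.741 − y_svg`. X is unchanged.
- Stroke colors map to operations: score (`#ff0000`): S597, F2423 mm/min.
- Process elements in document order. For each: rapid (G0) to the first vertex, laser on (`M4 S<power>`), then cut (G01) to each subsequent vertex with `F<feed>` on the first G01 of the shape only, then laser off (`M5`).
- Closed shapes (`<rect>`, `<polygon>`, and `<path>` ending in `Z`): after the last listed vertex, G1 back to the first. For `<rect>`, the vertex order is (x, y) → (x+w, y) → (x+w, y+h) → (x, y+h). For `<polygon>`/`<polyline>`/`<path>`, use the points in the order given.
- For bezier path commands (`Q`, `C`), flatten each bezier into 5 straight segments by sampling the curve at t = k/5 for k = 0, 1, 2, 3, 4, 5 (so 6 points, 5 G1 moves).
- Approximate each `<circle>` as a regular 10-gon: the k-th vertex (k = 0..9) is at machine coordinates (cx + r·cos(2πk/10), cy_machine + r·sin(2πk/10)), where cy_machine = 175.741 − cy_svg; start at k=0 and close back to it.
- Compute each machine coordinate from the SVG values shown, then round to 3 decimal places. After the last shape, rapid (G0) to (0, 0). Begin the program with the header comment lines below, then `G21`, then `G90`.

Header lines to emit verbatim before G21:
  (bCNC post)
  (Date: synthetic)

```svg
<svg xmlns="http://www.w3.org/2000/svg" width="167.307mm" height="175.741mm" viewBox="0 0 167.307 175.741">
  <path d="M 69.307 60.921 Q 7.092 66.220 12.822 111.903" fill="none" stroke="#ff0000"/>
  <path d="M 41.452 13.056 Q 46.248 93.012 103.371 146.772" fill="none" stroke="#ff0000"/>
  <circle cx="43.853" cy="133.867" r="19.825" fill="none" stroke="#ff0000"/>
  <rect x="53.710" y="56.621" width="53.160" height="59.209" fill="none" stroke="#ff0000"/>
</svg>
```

viewBox `0 0 167.307 175.741` with mm width/height → 1 unit = 1 mm. Flip: y_m = 175.741 − y_svg.

**Shape 1** — `<path>` quadratic bezier, stroke `#ff0000` → score (S597, F2423). Control points (SVG): P0=(69.307,60.921), P1=(7.092,66.220), P2=(12.822,111.903); sampled at t=k/5. Machine vertices: (69.307,114.820) → (47.139,111.085) → (30.406,104.119) → (19.109,93.923) → (13.248,80.496) → (12.822,63.838). Open path.

**Shape 2** — `<path>` quadratic bezier, stroke `#ff0000` → score (S597, F2423). Control points (SVG): P0=(41.452,13.056), P1=(46.248,93.012), P2=(103.371,146.772); sampled at t=k/5. Machine vertices: (41.452,162.685) → (45.463,131.750) → (53.661,102.912) → (66.045,76.168) → (82.615,51.521) → (103.371,28.969). Open path.

**Shape 3** — `<circle>` circle, stroke `#ff0000` → score (S597, F2423). Machine vertices: (63.678,41.874) → (59.892,53.527) → (49.979,60.729) → (37.727,60.729) → (27.814,53.527) → (24.028,41.874) → (27.814,30.221) → (37.727,23.019) → (49.979,23.019) → (59.892,30.221) → (63.678,41.874). Closed: final G1 returns to the first vertex.

**Shape 4** — `<rect>` rectangle, stroke `#ff0000` → score (S597, F2423). Machine vertices: (53.710,119.120) → (106.870,119.120) → (106.870,59.911) → (53.710,59.911) → (53.710,119.120). Closed: final G1 returns to the first vertex.

(bCNC post)
(Date: synthetic)
G21
G90
G0 X69.307 Y114.820
M4 S597
G01 X47.139 Y111.085 F2423
G01 X30.406 Y104.119
G01 X19.109 Y93.923
G01 X13.248 Y80.496
G01 X12.822 Y63.838
M5
G0 X41.452 Y162.685
M4 S597
G01 X45.463 Y131.750 F2423
G01 X53.661 Y102.912
G01 X66.045 Y76.168
G01 X82.615 Y51.521
G01 X103.371 Y28.969
M5
G0 X63.678 Y41.874
M4 S597
G01 X59.892 Y53.527 F2423
G01 X49.979 Y60.729
G01 X37.727 Y60.729
G01 X27.814 Y53.527
G01 X24.028 Y41.874
G01 X27.814 Y30.221
G01 X37.727 Y23.019
G01 X49.979 Y23.019
G01 X59.892 Y30.221
G01 X63.678 Y41.874
M5
G0 X53.710 Y119.120
M4 S597
G01 X106.870 Y119.120 F2423
G01 X106.870 Y59.911
G01 X53.710 Y59.911
G01 X53.710 Y119.120
M5
G0 X0.000 Y0.000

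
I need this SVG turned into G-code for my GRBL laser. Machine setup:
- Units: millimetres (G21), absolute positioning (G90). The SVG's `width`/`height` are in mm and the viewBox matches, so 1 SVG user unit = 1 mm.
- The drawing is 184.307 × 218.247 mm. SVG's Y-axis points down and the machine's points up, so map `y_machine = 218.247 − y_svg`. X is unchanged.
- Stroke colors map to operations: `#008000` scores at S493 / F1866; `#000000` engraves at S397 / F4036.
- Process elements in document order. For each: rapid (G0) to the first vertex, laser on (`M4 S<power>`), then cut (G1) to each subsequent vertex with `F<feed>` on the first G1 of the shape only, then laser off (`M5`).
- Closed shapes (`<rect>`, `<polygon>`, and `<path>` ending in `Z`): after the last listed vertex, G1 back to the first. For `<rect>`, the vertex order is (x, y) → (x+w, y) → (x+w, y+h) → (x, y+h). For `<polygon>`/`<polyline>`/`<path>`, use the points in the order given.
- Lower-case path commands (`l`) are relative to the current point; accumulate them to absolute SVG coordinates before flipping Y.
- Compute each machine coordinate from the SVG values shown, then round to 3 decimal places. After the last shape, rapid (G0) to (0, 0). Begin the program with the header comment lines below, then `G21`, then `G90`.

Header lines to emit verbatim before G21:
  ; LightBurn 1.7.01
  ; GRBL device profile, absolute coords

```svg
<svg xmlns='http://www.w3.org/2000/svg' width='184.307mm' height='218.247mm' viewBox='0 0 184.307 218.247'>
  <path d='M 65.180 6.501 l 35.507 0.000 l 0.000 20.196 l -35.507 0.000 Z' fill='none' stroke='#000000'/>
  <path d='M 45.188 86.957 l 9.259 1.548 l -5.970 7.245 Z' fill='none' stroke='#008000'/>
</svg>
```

viewBox `0 0 184.307 218.247` with mm width/height → 1 unit = 1 mm. Flip: y_m = 218.247 − y_svg.

**Shape 1** — `<path>` rectangle, stroke `#000000` → engrave (S397, F4036). Machine vertices: (65.180,211.746) → (100.687,211.746) → (100.687,191.550) → (65.180,191.550) → (65.180,211.746). Closed: final G1 returns to the first vertex.

**Shape 2** — `<path>` regular polygon, stroke `#008000` → score (S493, F1866). Machine vertices: (45.188,131.290) → (54.447,129.742) → (48.477,122.497) → (45.188,131.290). Closed: final G1 returns to the first vertex.

; LightBurn 1.7.01
; GRBL device profile, absolute coords
G21
G90
G0 X65.180 Y211.746
M4 S397
G1 X100.687 Y211.746 F4036
G1 X100.687 Y191.550
G1 X65.180 Y191.550
G1 X65.180 Y211.746
M5
G0 X45.188 Y131.290
M4 S493
G1 X54.447 Y129.742 F1866
G1 X48.477 Y122.497
G1 X45.188 Y131.290
M5
G0 X0.000 Y0.000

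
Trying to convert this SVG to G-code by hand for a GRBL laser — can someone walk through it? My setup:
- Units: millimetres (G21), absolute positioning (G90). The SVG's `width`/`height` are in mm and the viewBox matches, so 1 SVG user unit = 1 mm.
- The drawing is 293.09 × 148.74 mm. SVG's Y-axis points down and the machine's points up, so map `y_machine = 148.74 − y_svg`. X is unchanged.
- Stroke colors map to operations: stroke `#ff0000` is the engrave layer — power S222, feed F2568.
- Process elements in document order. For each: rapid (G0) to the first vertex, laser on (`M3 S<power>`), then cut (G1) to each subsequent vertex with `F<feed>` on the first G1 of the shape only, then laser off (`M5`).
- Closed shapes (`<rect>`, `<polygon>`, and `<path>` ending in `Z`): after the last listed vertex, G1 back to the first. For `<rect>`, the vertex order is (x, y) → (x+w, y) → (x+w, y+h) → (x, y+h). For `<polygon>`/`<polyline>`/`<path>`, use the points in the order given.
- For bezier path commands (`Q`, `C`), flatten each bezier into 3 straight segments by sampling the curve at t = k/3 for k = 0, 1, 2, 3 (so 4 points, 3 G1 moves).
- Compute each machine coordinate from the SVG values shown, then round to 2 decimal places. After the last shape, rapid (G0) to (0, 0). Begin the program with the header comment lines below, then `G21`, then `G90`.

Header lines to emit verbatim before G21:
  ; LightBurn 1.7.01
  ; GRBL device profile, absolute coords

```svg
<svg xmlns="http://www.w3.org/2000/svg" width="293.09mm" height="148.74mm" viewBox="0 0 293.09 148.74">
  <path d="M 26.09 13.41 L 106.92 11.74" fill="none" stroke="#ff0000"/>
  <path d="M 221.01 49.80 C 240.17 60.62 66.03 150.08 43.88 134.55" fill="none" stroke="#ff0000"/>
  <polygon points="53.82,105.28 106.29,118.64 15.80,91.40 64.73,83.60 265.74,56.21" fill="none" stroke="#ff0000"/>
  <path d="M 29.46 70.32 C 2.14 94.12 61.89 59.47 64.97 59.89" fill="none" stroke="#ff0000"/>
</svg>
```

1 u = 1 mm; y_m = 148.74 − y.

[1] `<path>` line segment, #ff0000→engrave S222 F2568: (26.09,135.33) → (106.92,137.00)

[2] `<path>` cubic bezier, #ff0000→engrave S222 F2568: (221.01,98.94) → (188.53,68.71) → (103.90,26.86) → (43.88,14.19)

[3] `<polygon>` closed polygon, #ff0000→engrave S222 F2568: (53.82,43.46) → (106.29,30.10) → (15.80,57.34) → (64.73,65.14) → (265.74,92.53) → (53.82,43.46) (closed)

[4] `<path>` cubic bezier, #ff0000→engrave S222 F2568: (29.46,78.42) → (25.84,70.64) → (48.32,81.04) → (64.97,88.85)

; LightBurn 1.7.01
; GRBL device profile, absolute coords
G21
G90
G0 X26.09 Y135.33
M3 S222
G1 X106.92 Y137.00 F2568
M5
G0 X221.01 Y98.94
M3 S222
G1 X188.53 Y68.71 F2568
G1 X103.90 Y26.86
G1 X43.88 Y14.19
M5
G0 X53.82 Y43.46
M3 S222
G1 X106.29 Y30.10 F2568
G1 X15.80 Y57.34
G1 X64.73 Y65.14
G1 X265.74 Y92.53
G1 X53.82 Y43.46
M5
G0 X29.46 Y78.42
M3 S222
G1 X25.84 Y70.64 F2568
G1 X48.32 Y81.04
G1 X64.97 Y88.85
M5
G0 X0.00 Y0.00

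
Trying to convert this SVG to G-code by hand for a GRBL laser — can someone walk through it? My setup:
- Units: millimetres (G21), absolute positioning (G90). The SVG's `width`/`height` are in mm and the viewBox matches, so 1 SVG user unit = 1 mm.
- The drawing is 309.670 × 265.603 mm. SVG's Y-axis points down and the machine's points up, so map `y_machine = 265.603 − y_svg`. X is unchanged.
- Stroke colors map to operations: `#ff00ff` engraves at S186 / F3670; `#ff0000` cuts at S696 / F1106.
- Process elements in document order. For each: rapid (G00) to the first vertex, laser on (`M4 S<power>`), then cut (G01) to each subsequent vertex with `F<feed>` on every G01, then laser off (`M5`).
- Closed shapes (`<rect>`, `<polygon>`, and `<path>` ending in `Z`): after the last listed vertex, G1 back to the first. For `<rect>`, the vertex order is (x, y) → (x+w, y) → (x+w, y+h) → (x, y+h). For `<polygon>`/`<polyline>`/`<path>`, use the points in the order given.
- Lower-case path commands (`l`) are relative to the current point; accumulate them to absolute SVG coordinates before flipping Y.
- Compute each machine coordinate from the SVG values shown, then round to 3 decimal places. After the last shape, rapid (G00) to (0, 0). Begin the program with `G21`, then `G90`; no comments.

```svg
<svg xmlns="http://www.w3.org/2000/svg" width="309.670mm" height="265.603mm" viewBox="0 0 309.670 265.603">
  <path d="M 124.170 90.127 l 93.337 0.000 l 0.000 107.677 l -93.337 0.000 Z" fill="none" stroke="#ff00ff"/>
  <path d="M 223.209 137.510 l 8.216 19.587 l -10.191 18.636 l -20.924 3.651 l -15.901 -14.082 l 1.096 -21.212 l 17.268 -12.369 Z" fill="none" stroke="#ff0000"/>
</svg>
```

G21
G90
G00 X124.170 Y175.476
M4 S186
G01 X217.507 Y175.476 F3670
G01 X217.507 Y67.799 F3670
G01 X124.170 Y67.799 F3670
G01 X124.170 Y175.476 F3670
M5
G00 X223.209 Y128.093
M4 S696
G01 X231.425 Y108.506 F1106
G01 X221.234 Y89.870 F1106
G01 X200.310 Y86.219 F1106
G01 X184.409 Y100.301 F1106
G01 X185.505 Y121.513 F1106
G01 X202.773 Y133.882 F1106
G01 X223.209 Y128.093 F1106
M5
G00 X0.000 Y0.000

Since the viewBox matches the mm dimensions, user units are millimetres directly. The only transform is the Y-flip y_m = 265.603 − y_svg.

Shape 1 is a rectangle drawn with `<path>`. Its stroke #ff00ff means engrave at S186, F3670. After flipping Y the toolpath is (124.170,175.476) → (217.507,175.476) → (217.507,67.799) → (124.170,67.799) → (124.170,175.476), returning to the start.

Shape 2 is a regular polygon drawn with `<path>`. Its stroke #ff0000 means cut at S696, F1106. After flipping Y the toolpath is (223.209,128.093) → (231.425,108.506) → (221.234,89.870) → (200.310,86.219) → (184.409,100.301) → (185.505,121.513) → (202.773,133.882) → (223.209,128.093), returning to the start.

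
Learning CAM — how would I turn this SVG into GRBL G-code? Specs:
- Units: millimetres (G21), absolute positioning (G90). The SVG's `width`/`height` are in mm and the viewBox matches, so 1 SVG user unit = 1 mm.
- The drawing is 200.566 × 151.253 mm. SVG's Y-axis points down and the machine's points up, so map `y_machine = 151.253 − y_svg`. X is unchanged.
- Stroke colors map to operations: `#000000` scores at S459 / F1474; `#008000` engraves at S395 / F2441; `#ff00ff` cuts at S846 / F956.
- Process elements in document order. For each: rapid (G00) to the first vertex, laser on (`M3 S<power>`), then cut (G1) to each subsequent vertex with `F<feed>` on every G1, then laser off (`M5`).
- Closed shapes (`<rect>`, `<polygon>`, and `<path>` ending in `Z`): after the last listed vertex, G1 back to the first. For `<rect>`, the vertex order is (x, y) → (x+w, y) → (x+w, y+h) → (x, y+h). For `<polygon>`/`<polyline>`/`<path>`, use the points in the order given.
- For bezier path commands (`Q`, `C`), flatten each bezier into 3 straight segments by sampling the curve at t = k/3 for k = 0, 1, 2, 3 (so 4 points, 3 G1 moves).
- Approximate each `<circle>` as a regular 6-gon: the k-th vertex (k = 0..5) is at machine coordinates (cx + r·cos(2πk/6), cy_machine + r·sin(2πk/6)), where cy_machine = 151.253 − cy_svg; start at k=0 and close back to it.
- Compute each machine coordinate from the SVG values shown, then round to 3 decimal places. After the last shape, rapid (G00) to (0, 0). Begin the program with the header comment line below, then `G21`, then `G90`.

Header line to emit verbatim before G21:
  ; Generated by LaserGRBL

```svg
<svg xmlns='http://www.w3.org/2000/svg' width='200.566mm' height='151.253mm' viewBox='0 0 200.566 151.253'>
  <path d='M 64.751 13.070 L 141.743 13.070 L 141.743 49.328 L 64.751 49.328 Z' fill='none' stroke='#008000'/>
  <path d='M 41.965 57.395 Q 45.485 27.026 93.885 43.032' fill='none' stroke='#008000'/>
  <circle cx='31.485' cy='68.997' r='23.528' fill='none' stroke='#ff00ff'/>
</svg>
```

; Generated by LaserGRBL
G21
G90
G00 X64.751 Y138.183
M3 S395
G1 X141.743 Y138.183 F2441
G1 X141.743 Y101.925 F2441
G1 X64.751 Y101.925 F2441
G1 X64.751 Y138.183 F2441
M5
G00 X41.965 Y93.858
M3 S395
G1 X49.298 Y108.951 F2441
G1 X66.605 Y113.739 F2441
G1 X93.885 Y108.221 F2441
M5
G00 X55.013 Y82.256
M3 S846
G1 X43.249 Y102.632 F956
G1 X19.721 Y102.632 F956
G1 X7.957 Y82.256 F956
G1 X19.721 Y61.880 F956
G1 X43.249 Y61.880 F956
G1 X55.013 Y82.256 F956
M5
G00 X0.000 Y0.000

1 u = 1 mm; y_m = 151.253 − y.

[1] `<path>` rectangle, #008000→engrave S395 F2441: (64.751,138.183) → (141.743,138.183) → (141.743,101.925) → (64.751,101.925) → (64.751,138.183) (closed)

[2] `<path>` quadratic bezier, #008000→engrave S395 F2441: (41.965,93.858) → (49.298,108.951) → (66.605,113.739) → (93.885,108.221)

[3] `<circle>` circle, #ff00ff→cut S846 F956: (55.013,82.256) → (43.249,102.632) → (19.721,102.632) → (7.957,82.256) → (19.721,61.880) → (43.249,61.880) → (55.013,82.256) (closed)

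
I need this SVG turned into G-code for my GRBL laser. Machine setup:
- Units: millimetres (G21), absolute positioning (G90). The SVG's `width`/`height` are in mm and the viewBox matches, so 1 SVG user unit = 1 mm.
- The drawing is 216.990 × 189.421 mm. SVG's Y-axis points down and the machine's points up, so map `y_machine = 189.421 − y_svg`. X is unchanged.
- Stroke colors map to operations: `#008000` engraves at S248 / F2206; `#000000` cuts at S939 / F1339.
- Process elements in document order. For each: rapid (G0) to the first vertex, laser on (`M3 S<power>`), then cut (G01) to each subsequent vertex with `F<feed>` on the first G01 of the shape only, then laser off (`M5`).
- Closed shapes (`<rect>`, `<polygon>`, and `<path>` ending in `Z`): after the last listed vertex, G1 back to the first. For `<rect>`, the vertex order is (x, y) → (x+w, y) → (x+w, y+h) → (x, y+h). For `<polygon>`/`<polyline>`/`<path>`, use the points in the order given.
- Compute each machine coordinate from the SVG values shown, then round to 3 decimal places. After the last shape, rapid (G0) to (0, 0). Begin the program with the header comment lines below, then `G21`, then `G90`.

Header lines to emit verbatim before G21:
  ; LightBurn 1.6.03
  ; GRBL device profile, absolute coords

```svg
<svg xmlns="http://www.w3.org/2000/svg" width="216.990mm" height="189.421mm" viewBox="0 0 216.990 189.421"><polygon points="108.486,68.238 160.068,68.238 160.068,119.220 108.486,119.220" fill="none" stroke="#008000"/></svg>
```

; LightBurn 1.6.03
; GRBL device profile, absolute coords
G21
G90
G0 X108.486 Y121.183
M3 S248
G01 X160.068 Y121.183 F2206
G01 X160.068 Y70.201
G01 X108.486 Y70.201
G01 X108.486 Y121.183
M5
G0 X0.000 Y0.000

viewBox `0 0 216.990 189.421` with mm width/height → 1 unit = 1 mm. Flip: y_m = 189.421 − y_svg.

**Shape 1** — `<polygon>` rectangle, stroke `#008000` → engrave (S248, F2206). Machine vertices: (108.486,121.183) → (160.068,121.183) → (160.068,70.201) → (108.486,70.201) → (108.486,121.183). Closed: final G1 returns to the first vertex.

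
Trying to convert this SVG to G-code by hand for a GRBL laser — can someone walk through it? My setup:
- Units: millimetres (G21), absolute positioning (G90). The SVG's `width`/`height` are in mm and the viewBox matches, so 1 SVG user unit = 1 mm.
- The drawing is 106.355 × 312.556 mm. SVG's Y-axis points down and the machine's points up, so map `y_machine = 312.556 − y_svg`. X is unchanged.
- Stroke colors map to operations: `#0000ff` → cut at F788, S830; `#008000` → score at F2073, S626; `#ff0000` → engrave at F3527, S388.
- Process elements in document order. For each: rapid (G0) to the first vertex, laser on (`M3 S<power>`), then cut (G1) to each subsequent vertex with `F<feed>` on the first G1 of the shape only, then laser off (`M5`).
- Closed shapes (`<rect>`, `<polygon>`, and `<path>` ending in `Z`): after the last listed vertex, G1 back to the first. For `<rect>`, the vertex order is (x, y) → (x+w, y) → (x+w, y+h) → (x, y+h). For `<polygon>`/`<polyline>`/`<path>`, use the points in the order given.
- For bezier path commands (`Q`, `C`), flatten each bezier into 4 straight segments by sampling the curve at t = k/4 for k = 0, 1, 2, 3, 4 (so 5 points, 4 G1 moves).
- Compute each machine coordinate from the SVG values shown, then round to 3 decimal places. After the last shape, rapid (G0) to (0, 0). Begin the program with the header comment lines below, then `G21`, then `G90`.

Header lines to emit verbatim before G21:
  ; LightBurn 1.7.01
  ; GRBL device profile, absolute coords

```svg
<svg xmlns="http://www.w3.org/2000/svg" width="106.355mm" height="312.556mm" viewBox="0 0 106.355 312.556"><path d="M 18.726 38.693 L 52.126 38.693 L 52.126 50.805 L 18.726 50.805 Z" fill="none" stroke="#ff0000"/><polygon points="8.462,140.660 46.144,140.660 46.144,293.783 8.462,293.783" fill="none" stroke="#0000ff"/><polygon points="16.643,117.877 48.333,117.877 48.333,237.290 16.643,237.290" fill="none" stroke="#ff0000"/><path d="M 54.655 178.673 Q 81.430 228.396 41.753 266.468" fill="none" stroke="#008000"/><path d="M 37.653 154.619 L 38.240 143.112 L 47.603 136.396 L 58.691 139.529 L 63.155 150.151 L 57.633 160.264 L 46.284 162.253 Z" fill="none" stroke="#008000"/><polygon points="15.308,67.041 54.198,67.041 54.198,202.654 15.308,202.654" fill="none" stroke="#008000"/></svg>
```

; LightBurn 1.7.01
; GRBL device profile, absolute coords
G21
G90
G0 X18.726 Y273.863
M3 S388
G1 X52.126 Y273.863 F3527
G1 X52.126 Y261.751
G1 X18.726 Y261.751
G1 X18.726 Y273.863
M5
G0 X8.462 Y171.896
M3 S830
G1 X46.144 Y171.896 F788
G1 X46.144 Y18.773
G1 X8.462 Y18.773
G1 X8.462 Y171.896
M5
G0 X16.643 Y194.679
M3 S388
G1 X48.333 Y194.679 F3527
G1 X48.333 Y75.266
G1 X16.643 Y75.266
G1 X16.643 Y194.679
M5
G0 X54.655 Y133.883
M3 S626
G1 X63.889 Y109.750 F2073
G1 X64.817 Y87.073
G1 X57.438 Y65.852
G1 X41.753 Y46.088
M5
G0 X37.653 Y157.937
M3 S626
G1 X38.240 Y169.444 F2073
G1 X47.603 Y176.160
G1 X58.691 Y173.027
G1 X63.155 Y162.405
G1 X57.633 Y152.292
G1 X46.284 Y150.303
G1 X37.653 Y157.937
M5
G0 X15.308 Y245.515
M3 S626
G1 X54.198 Y245.515 F2073
G1 X54.198 Y109.902
G1 X15.308 Y109.902
G1 X15.308 Y245.515
M5
G0 X0.000 Y0.000

1 u = 1 mm; y_m = 312.556 − y.

[1] `<path>` rectangle, #ff0000→engrave S388 F3527: (18.726,273.863) → (52.126,273.863) → (52.126,261.751) → (18.726,261.751) → (18.726,273.863) (closed)

[2] `<polygon>` rectangle, #0000ff→cut S830 F788: (8.462,171.896) → (46.144,171.896) → (46.144,18.773) → (8.462,18.773) → (8.462,171.896) (closed)

[3] `<polygon>` rectangle, #ff0000→engrave S388 F3527: (16.643,194.679) → (48.333,194.679) → (48.333,75.266) → (16.643,75.266) → (16.643,194.679) (closed)

[4] `<path>` quadratic bezier, #008000→score S626 F2073: (54.655,133.883) → (63.889,109.750) → (64.817,87.073) → (57.438,65.852) → (41.753,46.088)

[5] `<path>` regular polygon, #008000→score S626 F2073: (37.653,157.937) → (38.240,169.444) → (47.603,176.160) → (58.691,173.027) → (63.155,162.405) → (57.633,152.292) → (46.284,150.303) → (37.653,157.937) (closed)

[6] `<polygon>` rectangle, #008000→score S626 F2073: (15.308,245.515) → (54.198,245.515) → (54.198,109.902) → (15.308,109.902) → (15.308,245.515) (closed)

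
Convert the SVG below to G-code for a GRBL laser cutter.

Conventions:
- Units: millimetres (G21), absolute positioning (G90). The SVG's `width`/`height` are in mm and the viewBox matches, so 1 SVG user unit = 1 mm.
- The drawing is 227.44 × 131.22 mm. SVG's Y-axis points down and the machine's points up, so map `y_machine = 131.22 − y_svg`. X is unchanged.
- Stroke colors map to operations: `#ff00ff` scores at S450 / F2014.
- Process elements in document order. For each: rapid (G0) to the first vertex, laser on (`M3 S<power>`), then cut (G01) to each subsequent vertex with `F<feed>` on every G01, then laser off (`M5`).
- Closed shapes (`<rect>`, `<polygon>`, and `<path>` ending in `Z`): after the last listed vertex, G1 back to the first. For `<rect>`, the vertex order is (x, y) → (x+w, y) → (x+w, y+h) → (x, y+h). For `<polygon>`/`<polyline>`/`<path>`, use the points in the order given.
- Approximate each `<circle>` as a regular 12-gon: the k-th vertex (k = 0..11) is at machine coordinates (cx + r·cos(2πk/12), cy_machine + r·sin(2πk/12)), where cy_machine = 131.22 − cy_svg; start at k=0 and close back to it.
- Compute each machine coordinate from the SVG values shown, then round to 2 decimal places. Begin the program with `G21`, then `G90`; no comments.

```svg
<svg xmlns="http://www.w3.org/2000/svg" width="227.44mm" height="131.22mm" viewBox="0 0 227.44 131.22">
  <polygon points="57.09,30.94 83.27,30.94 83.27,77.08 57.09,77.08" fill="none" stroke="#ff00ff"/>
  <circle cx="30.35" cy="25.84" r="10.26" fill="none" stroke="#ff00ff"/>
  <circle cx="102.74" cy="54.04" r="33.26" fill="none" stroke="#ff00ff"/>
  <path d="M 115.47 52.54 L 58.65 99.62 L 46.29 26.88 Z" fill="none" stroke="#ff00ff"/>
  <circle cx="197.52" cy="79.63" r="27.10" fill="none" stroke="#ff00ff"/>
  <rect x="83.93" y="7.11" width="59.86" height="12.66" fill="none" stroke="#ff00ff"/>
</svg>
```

Since the viewBox matches the mm dimensions, user units are millimetres directly. The only transform is the Y-flip y_m = 131.22 − y_svg.

Shape 1 is a rectangle drawn with `<polygon>`. Its stroke #ff00ff means score at S450, F2014. After flipping Y the toolpath is (57.09,100.28) → (83.27,100.28) → (83.27,54.14) → (57.09,54.14) → (57.09,100.28), returning to the start.

Shape 2 is a circle drawn with `<circle>`. Its stroke #ff00ff means score at S450, F2014. After flipping Y the toolpath is (40.61,105.38) → (39.24,110.51) → (35.48,114.27) → (30.35,115.64) → (25.22,114.27) → (21.46,110.51) → (20.09,105.38) → (21.46,100.25) → (25.22,96.49) → (30.35,95.12) → (35.48,96.49) → (39.24,100.25) → (40.61,105.38), returning to the start.

Shape 3 is a circle drawn with `<circle>`. Its stroke #ff00ff means score at S450, F2014. After flipping Y the toolpath is (136.00,77.18) → (131.54,93.81) → (119.37,105.98) → (102.74,110.44) → (86.11,105.98) → (73.94,93.81) → (69.48,77.18) → (73.94,60.55) → (86.11,48.38) → (102.74,43.92) → (119.37,48.38) → (131.54,60.55) → (136.00,77.18), returning to the start.

Shape 4 is a regular polygon drawn with `<path>`. Its stroke #ff00ff means score at S450, F2014. After flipping Y the toolpath is (115.47,78.68) → (58.65,31.60) → (46.29,104.34) → (115.47,78.68), returning to the start.

Shape 5 is a circle drawn with `<circle>`. Its stroke #ff00ff means score at S450, F2014. After flipping Y the toolpath is (224.62,51.59) → (220.99,65.14) → (211.07,75.06) → (197.52,78.69) → (183.97,75.06) → (174.05,65.14) → (170.42,51.59) → (174.05,38.04) → (183.97,28.12) → (197.52,24.49) → (211.07,28.12) → (220.99,38.04) → (224.62,51.59), returning to the start.

Shape 6 is a rectangle drawn with `<rect>`. Its stroke #ff00ff means score at S450, F2014. After flipping Y the toolpath is (83.93,124.11) → (143.79,124.11) → (143.79,111.45) → (83.93,111.45) → (83.93,124.11), returning to the start.

G21
G90
G0 X57.09 Y100.28
M3 S450
G01 X83.27 Y100.28 F2014
G01 X83.27 Y54.14 F2014
G01 X57.09 Y54.14 F2014
G01 X57.09 Y100.28 F2014
M5
G0 X40.61 Y105.38
M3 S450
G01 X39.24 Y110.51 F2014
G01 X35.48 Y114.27 F2014
G01 X30.35 Y115.64 F2014
G01 X25.22 Y114.27 F2014
G01 X21.46 Y110.51 F2014
G01 X20.09 Y105.38 F2014
G01 X21.46 Y100.25 F2014
G01 X25.22 Y96.49 F2014
G01 X30.35 Y95.12 F2014
G01 X35.48 Y96.49 F2014
G01 X39.24 Y100.25 F2014
G01 X40.61 Y105.38 F2014
M5
G0 X136.00 Y77.18
M3 S450
G01 X131.54 Y93.81 F2014
G01 X119.37 Y105.98 F2014
G01 X102.74 Y110.44 F2014
G01 X86.11 Y105.98 F2014
G01 X73.94 Y93.81 F2014
G01 X69.48 Y77.18 F2014
G01 X73.94 Y60.55 F2014
G01 X86.11 Y48.38 F2014
G01 X102.74 Y43.92 F2014
G01 X119.37 Y48.38 F2014
G01 X131.54 Y60.55 F2014
G01 X136.00 Y77.18 F2014
M5
G0 X115.47 Y78.68
M3 S450
G01 X58.65 Y31.60 F2014
G01 X46.29 Y104.34 F2014
G01 X115.47 Y78.68 F2014
M5
G0 X224.62 Y51.59
M3 S450
G01 X220.99 Y65.14 F2014
G01 X211.07 Y75.06 F2014
G01 X197.52 Y78.69 F2014
G01 X183.97 Y75.06 F2014
G01 X174.05 Y65.14 F2014
G01 X170.42 Y51.59 F2014
G01 X174.05 Y38.04 F2014
G01 X183.97 Y28.12 F2014
G01 X197.52 Y24.49 F2014
G01 X211.07 Y28.12 F2014
G01 X220.99 Y38.04 F2014
G01 X224.62 Y51.59 F2014
M5
G0 X83.93 Y124.11
M3 S450
G01 X143.79 Y124.11 F2014
G01 X143.79 Y111.45 F2014
G01 X83.93 Y111.45 F2014
G01 X83.93 Y124.11 F2014
M5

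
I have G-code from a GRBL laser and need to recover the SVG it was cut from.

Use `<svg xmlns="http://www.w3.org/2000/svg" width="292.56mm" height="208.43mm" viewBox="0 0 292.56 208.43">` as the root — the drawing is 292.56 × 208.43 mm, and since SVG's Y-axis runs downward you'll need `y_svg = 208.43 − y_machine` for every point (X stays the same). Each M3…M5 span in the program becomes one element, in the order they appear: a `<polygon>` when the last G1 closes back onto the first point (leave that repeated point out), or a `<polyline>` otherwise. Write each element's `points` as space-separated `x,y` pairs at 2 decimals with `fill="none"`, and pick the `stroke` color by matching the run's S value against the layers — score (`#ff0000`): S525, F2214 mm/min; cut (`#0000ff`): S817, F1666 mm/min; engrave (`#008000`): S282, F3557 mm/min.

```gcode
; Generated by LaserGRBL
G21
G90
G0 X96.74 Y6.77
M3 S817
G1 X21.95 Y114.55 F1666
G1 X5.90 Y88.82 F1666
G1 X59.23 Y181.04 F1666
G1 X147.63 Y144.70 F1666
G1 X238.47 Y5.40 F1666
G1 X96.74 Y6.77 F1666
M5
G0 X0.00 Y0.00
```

y_svg = 208.43 − y_m. Every run uses S817, so all elements get stroke `#0000ff` (cut).

[1] closed run; points: 96.74,201.66 21.95,93.88 5.90,119.61 59.23,27.39 147.63,63.73 238.47,203.03

<svg xmlns="http://www.w3.org/2000/svg" width="292.56mm" height="208.43mm" viewBox="0 0 292.56 208.43">
  <polygon points="96.74,201.66 21.95,93.88 5.90,119.61 59.23,27.39 147.63,63.73 238.47,203.03" fill="none" stroke="#0000ff"/>
</svg>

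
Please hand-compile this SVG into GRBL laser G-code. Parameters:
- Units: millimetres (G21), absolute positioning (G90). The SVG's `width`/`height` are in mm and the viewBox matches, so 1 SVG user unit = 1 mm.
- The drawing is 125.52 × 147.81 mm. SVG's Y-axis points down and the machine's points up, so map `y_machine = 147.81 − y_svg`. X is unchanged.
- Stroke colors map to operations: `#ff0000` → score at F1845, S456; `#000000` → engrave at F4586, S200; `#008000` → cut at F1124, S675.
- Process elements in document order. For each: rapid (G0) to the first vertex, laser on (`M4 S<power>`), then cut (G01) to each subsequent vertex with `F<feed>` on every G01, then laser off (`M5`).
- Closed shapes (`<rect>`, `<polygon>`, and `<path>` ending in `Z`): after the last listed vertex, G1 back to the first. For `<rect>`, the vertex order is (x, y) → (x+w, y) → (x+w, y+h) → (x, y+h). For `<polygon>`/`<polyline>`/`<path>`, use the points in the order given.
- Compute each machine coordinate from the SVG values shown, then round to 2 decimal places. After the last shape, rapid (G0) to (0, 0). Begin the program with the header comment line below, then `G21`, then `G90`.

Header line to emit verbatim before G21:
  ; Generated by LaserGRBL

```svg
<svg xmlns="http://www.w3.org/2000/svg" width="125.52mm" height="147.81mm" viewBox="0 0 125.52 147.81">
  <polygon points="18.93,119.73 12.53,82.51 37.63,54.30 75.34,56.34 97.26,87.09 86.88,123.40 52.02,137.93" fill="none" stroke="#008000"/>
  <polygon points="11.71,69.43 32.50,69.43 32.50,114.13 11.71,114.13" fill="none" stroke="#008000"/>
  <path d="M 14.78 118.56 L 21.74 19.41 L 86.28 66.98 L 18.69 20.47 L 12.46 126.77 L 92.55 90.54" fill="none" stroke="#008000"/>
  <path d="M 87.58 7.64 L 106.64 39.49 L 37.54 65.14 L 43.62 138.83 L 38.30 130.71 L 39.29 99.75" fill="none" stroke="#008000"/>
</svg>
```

; Generated by LaserGRBL
G21
G90
G0 X18.93 Y28.08
M4 S675
G01 X12.53 Y65.30 F1124
G01 X37.63 Y93.51 F1124
G01 X75.34 Y91.47 F1124
G01 X97.26 Y60.72 F1124
G01 X86.88 Y24.41 F1124
G01 X52.02 Y9.88 F1124
G01 X18.93 Y28.08 F1124
M5
G0 X11.71 Y78.38
M4 S675
G01 X32.50 Y78.38 F1124
G01 X32.50 Y33.68 F1124
G01 X11.71 Y33.68 F1124
G01 X11.71 Y78.38 F1124
M5
G0 X14.78 Y29.25
M4 S675
G01 X21.74 Y128.40 F1124
G01 X86.28 Y80.83 F1124
G01 X18.69 Y127.34 F1124
G01 X12.46 Y21.04 F1124
G01 X92.55 Y57.27 F1124
M5
G0 X87.58 Y140.17
M4 S675
G01 X106.64 Y108.32 F1124
G01 X37.54 Y82.67 F1124
G01 X43.62 Y8.98 F1124
G01 X38.30 Y17.10 F1124
G01 X39.29 Y48.06 F1124
M5
G0 X0.00 Y0.00

viewBox `0 0 125.52 147.81` with mm width/height → 1 unit = 1 mm. Flip: y_m = 147.81 − y_svg.

**Shape 1** — `<polygon>` regular polygon, stroke `#008000` → cut (S675, F1124). Machine vertices: (18.93,28.08) → (12.53,65.30) → (37.63,93.51) → (75.34,91.47) → (97.26,60.72) → (86.88,24.41) → (52.02,9.88) → (18.93,28.08). Closed: final G1 returns to the first vertex.

**Shape 2** — `<polygon>` rectangle, stroke `#008000` → cut (S675, F1124). Machine vertices: (11.71,78.38) → (32.50,78.38) → (32.50,33.68) → (11.71,33.68) → (11.71,78.38). Closed: final G1 returns to the first vertex.

**Shape 3** — `<path>` open polyline, stroke `#008000` → cut (S675, F1124). Machine vertices: (14.78,29.25) → (21.74,128.40) → (86.28,80.83) → (18.69,127.34) → (12.46,21.04) → (92.55,57.27). Open path.

**Shape 4** — `<path>` open polyline, stroke `#008000` → cut (S675, F1124). Machine vertices: (87.58,140.17) → (106.64,108.32) → (37.54,82.67) → (43.62,8.98) → (38.30,17.10) → (39.29,48.06). Open path.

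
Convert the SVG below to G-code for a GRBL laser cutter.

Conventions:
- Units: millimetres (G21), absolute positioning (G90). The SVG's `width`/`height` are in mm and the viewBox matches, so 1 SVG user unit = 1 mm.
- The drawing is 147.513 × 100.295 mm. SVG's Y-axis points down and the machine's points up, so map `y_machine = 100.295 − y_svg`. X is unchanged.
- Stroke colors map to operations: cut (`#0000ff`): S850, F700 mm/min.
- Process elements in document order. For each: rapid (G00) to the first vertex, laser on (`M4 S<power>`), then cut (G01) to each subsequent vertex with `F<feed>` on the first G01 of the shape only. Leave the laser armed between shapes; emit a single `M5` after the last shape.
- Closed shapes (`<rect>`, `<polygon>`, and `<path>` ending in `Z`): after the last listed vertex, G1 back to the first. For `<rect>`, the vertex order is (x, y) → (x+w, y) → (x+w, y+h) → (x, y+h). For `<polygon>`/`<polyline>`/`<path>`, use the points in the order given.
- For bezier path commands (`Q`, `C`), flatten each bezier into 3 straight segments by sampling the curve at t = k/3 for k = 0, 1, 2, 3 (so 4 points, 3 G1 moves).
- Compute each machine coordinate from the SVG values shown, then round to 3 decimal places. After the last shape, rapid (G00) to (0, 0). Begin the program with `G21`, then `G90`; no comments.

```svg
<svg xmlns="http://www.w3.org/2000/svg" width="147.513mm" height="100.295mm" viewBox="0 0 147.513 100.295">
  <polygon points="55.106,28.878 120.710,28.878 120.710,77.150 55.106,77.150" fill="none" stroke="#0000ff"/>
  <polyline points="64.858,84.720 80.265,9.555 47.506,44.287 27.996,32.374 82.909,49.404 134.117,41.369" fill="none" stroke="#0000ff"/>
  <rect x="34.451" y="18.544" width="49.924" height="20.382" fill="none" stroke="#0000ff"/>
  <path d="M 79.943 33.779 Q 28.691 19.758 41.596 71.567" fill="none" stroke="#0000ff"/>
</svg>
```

G21
G90
G00 X55.106 Y71.417
M4 S850
G01 X120.710 Y71.417 F700
G01 X120.710 Y23.145
G01 X55.106 Y23.145
G01 X55.106 Y71.417
G00 X64.858 Y15.575
M4 S850
G01 X80.265 Y90.740 F700
G01 X47.506 Y56.008
G01 X27.996 Y67.921
G01 X82.909 Y50.891
G01 X134.117 Y58.926
G00 X34.451 Y81.751
M4 S850
G01 X84.375 Y81.751 F700
G01 X84.375 Y61.369
G01 X34.451 Y61.369
G01 X34.451 Y81.751
G00 X79.943 Y66.516
M4 S850
G01 X52.904 Y68.549 F700
G01 X40.121 Y55.953
G01 X41.596 Y28.728
M5
G00 X0.000 Y0.000

Since the viewBox matches the mm dimensions, user units are millimetres directly. The only transform is the Y-flip y_m = 100.295 − y_svg.

Shape 1 is a rectangle drawn with `<polygon>`. Its stroke #0000ff means cut at S850, F700. After flipping Y the toolpath is (55.106,71.417) → (120.710,71.417) → (120.710,23.145) → (55.106,23.145) → (55.106,71.417), returning to the start.

Shape 2 is a open polyline drawn with `<polyline>`. Its stroke #0000ff means cut at S850, F700. After flipping Y the toolpath is (64.858,15.575) → (80.265,90.740) → (47.506,56.008) → (27.996,67.921) → (82.909,50.891) → (134.117,58.926).

Shape 3 is a rectangle drawn with `<rect>`. Its stroke #0000ff means cut at S850, F700. After flipping Y the toolpath is (34.451,81.751) → (84.375,81.751) → (84.375,61.369) → (34.451,61.369) → (34.451,81.751), returning to the start.

Shape 4 is a quadratic bezier drawn with `<path>`. Its stroke #0000ff means cut at S850, F700. After flipping Y the toolpath is (79.943,66.516) → (52.904,68.549) → (40.121,55.953) → (41.596,28.728).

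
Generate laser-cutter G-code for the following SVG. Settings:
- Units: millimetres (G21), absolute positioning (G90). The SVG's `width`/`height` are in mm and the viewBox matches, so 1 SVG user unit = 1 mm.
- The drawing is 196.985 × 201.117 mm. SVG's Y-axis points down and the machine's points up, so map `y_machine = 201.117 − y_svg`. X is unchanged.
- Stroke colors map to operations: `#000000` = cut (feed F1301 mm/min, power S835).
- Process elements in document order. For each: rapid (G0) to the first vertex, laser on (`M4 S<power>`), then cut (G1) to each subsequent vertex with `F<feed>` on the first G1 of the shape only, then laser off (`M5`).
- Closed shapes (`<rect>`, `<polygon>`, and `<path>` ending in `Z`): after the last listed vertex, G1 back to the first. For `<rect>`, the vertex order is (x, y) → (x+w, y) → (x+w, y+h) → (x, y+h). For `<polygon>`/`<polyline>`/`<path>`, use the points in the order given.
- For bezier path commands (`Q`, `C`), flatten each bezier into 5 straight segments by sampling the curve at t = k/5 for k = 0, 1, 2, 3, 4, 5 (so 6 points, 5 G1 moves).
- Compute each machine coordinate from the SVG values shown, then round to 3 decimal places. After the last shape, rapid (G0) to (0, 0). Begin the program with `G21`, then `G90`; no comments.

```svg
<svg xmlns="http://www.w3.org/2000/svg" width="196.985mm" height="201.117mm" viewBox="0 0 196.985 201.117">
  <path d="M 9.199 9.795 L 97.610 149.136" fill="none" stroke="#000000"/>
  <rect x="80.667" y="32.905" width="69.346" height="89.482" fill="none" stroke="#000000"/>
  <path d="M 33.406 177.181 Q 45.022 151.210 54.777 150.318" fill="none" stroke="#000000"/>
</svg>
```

1 u = 1 mm; y_m = 201.117 − y.

[1] `<path>` line segment, #000000→cut S835 F1301: (9.199,191.322) → (97.610,51.981)

[2] `<rect>` rectangle, #000000→cut S835 F1301: (80.667,168.212) → (150.013,168.212) → (150.013,78.730) → (80.667,78.730) → (80.667,168.212) (closed)

[3] `<path>` quadratic bezier, #000000→cut S835 F1301: (33.406,23.936) → (37.978,33.321) → (42.401,40.700) → (46.675,46.073) → (50.801,49.439) → (54.777,50.799)

G21
G90
G0 X9.199 Y191.322
M4 S835
G1 X97.610 Y51.981 F1301
M5
G0 X80.667 Y168.212
M4 S835
G1 X150.013 Y168.212 F1301
G1 X150.013 Y78.730
G1 X80.667 Y78.730
G1 X80.667 Y168.212
M5
G0 X33.406 Y23.936
M4 S835
G1 X37.978 Y33.321 F1301
G1 X42.401 Y40.700
G1 X46.675 Y46.073
G1 X50.801 Y49.439
G1 X54.777 Y50.799
M5
G0 X0.000 Y0.000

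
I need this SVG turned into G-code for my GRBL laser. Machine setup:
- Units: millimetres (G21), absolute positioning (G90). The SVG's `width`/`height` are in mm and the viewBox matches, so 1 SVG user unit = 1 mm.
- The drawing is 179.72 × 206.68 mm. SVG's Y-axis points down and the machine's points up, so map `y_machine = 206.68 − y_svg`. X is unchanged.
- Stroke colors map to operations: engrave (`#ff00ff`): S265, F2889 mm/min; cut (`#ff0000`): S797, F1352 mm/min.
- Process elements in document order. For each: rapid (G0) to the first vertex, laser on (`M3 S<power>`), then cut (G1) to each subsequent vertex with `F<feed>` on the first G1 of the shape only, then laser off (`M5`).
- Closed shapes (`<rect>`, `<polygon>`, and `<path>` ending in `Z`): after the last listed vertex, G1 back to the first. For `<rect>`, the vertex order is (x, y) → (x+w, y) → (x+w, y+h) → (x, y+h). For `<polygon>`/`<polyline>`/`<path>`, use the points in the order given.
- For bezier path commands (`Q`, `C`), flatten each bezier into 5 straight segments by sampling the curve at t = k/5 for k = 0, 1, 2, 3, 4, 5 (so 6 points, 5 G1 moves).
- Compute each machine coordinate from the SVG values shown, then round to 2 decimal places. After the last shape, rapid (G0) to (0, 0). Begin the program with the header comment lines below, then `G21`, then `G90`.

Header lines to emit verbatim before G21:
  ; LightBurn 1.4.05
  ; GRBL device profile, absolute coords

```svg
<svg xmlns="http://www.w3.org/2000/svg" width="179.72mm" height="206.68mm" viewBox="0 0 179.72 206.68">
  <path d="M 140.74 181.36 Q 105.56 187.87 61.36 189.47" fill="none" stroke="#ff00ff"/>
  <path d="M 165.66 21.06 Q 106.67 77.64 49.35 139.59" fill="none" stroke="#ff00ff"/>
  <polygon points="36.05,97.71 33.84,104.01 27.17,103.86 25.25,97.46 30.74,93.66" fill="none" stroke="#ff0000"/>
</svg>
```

1 u = 1 mm; y_m = 206.68 − y.

[1] `<path>` quadratic bezier, #ff00ff→engrave S265 F2889: (140.74,25.32) → (126.31,22.91) → (111.15,20.90) → (95.28,19.28) → (78.68,18.05) → (61.36,17.21)

[2] `<path>` quadratic bezier, #ff00ff→engrave S265 F2889: (165.66,185.62) → (142.13,162.77) → (118.74,139.50) → (95.47,115.79) → (72.34,91.66) → (49.35,67.09)

[3] `<polygon>` regular polygon, #ff0000→cut S797 F1352: (36.05,108.97) → (33.84,102.67) → (27.17,102.82) → (25.25,109.22) → (30.74,113.02) → (36.05,108.97) (closed)

; LightBurn 1.4.05
; GRBL device profile, absolute coords
G21
G90
G0 X140.74 Y25.32
M3 S265
G1 X126.31 Y22.91 F2889
G1 X111.15 Y20.90
G1 X95.28 Y19.28
G1 X78.68 Y18.05
G1 X61.36 Y17.21
M5
G0 X165.66 Y185.62
M3 S265
G1 X142.13 Y162.77 F2889
G1 X118.74 Y139.50
G1 X95.47 Y115.79
G1 X72.34 Y91.66
G1 X49.35 Y67.09
M5
G0 X36.05 Y108.97
M3 S797
G1 X33.84 Y102.67 F1352
G1 X27.17 Y102.82
G1 X25.25 Y109.22
G1 X30.74 Y113.02
G1 X36.05 Y108.97
M5
G0 X0.00 Y0.00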